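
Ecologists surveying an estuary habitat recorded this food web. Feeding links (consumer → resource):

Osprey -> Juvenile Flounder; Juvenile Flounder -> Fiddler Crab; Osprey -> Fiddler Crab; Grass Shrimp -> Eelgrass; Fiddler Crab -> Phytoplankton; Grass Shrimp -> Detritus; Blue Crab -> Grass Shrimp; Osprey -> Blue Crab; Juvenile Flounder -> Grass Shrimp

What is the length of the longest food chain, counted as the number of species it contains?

One longest chain: Eelgrass → Grass Shrimp → Blue Crab → Osprey.
It has 4 species and 3 links.

4 species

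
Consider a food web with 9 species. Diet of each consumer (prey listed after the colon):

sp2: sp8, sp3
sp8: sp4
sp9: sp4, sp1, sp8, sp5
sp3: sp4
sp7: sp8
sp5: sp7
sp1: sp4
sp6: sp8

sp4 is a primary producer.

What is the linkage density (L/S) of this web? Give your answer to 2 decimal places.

There are L = 12 links among S = 9 species.
L/S = 12/9 = 1.3333 ≈ 1.33.

L/S = 1.33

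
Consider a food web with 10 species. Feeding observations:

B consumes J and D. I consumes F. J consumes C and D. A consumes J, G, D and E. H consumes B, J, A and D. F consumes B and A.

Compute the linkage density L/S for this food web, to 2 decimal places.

There are L = 15 links among S = 10 species.
L/S = 15/10 = 1.5000 ≈ 1.50.

L/S = 1.50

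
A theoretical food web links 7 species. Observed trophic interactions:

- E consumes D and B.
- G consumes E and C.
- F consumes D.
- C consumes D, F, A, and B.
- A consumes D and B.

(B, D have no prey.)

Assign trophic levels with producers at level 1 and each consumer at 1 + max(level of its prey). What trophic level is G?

D is a producer → level 1.
F eats D → level 2.
C eats F (level 2); other prey at levels: B 1, D 1, A 2 → level 3.
G eats C (level 3); other prey at levels: E 2 → level 4.

Trophic level 4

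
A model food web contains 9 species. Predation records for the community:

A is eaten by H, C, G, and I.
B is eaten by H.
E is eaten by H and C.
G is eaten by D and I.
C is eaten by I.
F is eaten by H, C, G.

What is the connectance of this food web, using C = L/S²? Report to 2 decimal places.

C = 0.16

The web has S = 9 species and L = 13 feeding links.
C = L / S² = 13 / 81 = 0.1605 ≈ 0.16.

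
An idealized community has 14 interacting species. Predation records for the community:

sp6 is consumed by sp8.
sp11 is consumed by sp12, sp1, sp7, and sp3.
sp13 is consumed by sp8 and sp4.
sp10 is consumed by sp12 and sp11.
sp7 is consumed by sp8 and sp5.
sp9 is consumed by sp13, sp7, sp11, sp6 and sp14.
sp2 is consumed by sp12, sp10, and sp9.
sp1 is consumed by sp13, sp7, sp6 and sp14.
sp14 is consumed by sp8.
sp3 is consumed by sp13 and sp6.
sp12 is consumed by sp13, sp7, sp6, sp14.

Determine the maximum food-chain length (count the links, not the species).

One longest chain: sp2 → sp10 → sp11 → sp1 → sp7 → sp5.
It has 6 species and 5 links.

5 links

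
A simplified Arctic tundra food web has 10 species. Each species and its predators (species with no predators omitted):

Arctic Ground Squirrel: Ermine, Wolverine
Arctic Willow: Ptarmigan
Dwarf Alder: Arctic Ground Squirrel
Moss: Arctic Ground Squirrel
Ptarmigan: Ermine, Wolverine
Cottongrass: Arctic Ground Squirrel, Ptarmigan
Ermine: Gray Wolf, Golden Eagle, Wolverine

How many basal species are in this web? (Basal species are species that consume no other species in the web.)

4

Basal species (no prey listed): Dwarf Alder, Cottongrass, Arctic Willow, Moss.
Count: 4.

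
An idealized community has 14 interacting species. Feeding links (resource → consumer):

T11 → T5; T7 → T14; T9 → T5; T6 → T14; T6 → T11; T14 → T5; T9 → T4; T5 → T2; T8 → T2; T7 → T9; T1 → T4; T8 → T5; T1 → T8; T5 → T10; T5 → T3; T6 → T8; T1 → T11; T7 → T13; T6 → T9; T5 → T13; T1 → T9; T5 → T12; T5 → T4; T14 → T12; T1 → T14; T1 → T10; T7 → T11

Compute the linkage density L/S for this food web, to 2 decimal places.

There are L = 27 links among S = 14 species.
L/S = 27/14 = 1.9286 ≈ 1.93.

L/S = 1.93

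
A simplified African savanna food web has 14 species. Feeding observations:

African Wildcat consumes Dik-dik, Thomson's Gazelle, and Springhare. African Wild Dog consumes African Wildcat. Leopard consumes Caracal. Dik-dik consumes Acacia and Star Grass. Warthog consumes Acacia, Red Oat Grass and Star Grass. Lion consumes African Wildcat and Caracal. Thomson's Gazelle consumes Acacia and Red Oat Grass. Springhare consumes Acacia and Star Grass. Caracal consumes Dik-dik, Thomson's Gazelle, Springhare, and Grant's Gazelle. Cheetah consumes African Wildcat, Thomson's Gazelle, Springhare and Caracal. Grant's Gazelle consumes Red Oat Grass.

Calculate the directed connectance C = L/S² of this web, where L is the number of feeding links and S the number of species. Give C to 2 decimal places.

C = 0.13

The web has S = 14 species and L = 25 feeding links.
C = L / S² = 25 / 196 = 0.1276 ≈ 0.13.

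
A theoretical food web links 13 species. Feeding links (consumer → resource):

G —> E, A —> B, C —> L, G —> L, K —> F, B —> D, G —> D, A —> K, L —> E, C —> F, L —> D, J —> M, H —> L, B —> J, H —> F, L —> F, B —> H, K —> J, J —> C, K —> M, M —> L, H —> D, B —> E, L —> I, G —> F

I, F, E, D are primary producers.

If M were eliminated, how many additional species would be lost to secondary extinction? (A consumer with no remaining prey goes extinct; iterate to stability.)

Remove M.
Every predator of it retains at least one other prey: J still has C; K still has F, J.
No consumer loses all prey, so no secondary extinctions occur.

0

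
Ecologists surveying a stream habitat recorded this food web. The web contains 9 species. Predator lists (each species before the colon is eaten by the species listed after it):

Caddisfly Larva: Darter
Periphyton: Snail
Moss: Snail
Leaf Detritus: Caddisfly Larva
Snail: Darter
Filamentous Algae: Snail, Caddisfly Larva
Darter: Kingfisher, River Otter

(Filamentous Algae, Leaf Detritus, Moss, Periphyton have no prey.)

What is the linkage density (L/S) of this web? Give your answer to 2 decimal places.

There are L = 9 links among S = 9 species.
L/S = 9/9 = 1.0000 ≈ 1.00.

L/S = 1.00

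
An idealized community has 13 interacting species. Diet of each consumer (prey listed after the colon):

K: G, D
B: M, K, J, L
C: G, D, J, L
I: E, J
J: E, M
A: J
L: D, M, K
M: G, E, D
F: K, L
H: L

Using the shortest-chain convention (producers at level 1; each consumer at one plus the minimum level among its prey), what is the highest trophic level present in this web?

Producers (level 1): G, E, D.
Following each consumer down to its lowest-level prey: G → M → B (levels 1 through 3).
All prey of B (M 2, K 2, J 2, L 2) are at level 2 or above, so B is at level 1 + 2 = 3.
Every consumer has at least one prey at level 2 or below, so none exceeds level 3.

3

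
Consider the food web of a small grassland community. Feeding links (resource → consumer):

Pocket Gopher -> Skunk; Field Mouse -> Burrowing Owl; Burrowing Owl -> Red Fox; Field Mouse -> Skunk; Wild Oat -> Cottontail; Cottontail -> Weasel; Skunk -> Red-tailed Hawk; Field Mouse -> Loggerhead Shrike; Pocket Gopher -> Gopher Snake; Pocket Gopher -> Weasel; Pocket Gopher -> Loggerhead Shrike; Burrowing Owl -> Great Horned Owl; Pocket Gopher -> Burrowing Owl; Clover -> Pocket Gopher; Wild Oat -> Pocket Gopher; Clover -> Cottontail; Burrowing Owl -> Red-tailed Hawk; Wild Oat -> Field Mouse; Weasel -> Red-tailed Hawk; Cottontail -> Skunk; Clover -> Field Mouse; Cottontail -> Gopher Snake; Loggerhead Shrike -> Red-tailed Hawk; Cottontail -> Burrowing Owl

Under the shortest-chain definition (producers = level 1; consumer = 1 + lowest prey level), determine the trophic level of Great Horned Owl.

Clover is a producer → level 1.
Cottontail eats Clover → level 2.
Burrowing Owl eats Cottontail → level 3.
Great Horned Owl eats Burrowing Owl → level 4.
No prey of Great Horned Owl is below level 3, so 4 is the minimum.

Trophic level 4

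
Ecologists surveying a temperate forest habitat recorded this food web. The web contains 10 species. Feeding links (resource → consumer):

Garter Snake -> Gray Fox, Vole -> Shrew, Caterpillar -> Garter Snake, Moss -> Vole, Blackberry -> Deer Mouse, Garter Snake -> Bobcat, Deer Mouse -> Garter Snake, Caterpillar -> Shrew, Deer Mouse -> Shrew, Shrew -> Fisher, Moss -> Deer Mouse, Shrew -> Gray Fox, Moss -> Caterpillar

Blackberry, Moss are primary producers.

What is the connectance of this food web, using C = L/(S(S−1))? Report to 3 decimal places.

C = 0.144

The web has S = 10 species and L = 13 feeding links.
C = L / (S(S−1)) = 13 / 90 = 0.1444 ≈ 0.144.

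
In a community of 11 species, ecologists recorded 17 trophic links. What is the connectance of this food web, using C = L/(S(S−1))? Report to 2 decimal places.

The web has S = 11 species and L = 17 feeding links.
C = L / (S(S−1)) = 17 / 110 = 0.1545 ≈ 0.15.

C = 0.15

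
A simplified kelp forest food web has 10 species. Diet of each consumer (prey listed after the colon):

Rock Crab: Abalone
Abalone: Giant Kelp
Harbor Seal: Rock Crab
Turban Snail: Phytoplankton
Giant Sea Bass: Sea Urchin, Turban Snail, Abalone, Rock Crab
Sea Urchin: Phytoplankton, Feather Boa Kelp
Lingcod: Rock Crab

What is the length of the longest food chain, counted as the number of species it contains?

4 species

One longest chain: Giant Kelp → Abalone → Rock Crab → Lingcod.
It has 4 species and 3 links.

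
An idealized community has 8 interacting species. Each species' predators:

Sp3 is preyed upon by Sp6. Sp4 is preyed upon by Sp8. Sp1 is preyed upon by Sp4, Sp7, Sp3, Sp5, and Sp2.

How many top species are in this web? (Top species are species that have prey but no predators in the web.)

Top species (has prey, but nothing eats it): Sp5, Sp2, Sp7, Sp6, Sp8.
Count: 5.

5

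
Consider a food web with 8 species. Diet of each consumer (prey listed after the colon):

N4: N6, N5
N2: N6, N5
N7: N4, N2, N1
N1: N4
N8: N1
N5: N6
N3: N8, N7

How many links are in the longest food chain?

5 links

One longest chain: N6 → N5 → N4 → N1 → N8 → N3.
It has 6 species and 5 links.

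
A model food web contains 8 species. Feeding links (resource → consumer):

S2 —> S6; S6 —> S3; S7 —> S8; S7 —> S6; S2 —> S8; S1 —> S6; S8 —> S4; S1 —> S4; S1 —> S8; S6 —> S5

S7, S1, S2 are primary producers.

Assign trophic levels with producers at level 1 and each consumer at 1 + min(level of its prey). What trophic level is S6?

Trophic level 2

S7 is a producer → level 1.
S6 eats S7 → level 2.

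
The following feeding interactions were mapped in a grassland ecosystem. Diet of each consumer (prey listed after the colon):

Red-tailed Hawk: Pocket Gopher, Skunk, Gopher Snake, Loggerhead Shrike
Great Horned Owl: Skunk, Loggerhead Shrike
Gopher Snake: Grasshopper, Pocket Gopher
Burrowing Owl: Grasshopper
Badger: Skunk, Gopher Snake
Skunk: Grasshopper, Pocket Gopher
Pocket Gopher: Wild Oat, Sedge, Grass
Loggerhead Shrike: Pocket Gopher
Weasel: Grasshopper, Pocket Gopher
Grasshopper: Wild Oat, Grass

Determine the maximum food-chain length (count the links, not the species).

3 links

One longest chain: Wild Oat → Pocket Gopher → Loggerhead Shrike → Red-tailed Hawk.
It has 4 species and 3 links.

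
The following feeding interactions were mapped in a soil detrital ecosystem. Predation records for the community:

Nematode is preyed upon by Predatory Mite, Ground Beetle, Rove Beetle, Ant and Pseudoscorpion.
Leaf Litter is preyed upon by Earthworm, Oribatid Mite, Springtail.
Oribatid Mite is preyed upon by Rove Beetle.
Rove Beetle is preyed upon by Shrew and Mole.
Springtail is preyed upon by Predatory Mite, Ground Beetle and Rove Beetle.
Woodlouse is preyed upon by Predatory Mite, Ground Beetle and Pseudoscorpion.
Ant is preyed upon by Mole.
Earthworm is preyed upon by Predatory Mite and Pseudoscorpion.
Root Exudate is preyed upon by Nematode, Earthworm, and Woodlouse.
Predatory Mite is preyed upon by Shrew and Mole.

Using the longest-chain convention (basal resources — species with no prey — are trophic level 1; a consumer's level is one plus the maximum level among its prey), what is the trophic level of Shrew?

Root Exudate has no prey (basal) → level 1.
Nematode eats Root Exudate → level 2.
Rove Beetle eats Nematode (level 2); other prey at levels: Springtail 2, Oribatid Mite 2 → level 3.
Shrew eats Rove Beetle (level 3); other prey at levels: Predatory Mite 3 → level 4.

Trophic level 4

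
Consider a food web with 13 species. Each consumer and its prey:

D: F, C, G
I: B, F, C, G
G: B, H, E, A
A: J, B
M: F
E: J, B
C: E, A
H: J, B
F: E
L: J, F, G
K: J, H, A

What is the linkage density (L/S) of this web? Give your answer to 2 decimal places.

L/S = 2.08

There are L = 27 links among S = 13 species.
L/S = 27/13 = 2.0769 ≈ 2.08.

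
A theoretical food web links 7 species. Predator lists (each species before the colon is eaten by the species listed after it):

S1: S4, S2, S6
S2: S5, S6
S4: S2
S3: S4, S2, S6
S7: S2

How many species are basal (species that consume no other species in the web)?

Basal species (no prey listed): S1, S3, S7.
Count: 3.

3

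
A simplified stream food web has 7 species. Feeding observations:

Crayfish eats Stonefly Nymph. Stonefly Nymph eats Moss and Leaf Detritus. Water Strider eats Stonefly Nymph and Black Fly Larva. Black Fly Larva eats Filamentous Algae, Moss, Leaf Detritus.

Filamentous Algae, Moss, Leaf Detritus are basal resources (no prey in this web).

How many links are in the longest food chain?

One longest chain: Filamentous Algae → Black Fly Larva → Water Strider.
It has 3 species and 2 links.

2 links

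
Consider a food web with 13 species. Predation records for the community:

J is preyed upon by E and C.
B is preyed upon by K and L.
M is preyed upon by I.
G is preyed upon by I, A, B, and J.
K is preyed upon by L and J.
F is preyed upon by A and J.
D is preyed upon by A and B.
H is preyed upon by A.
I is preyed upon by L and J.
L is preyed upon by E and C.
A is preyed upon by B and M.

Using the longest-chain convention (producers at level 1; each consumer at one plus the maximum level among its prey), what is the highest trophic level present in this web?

Producers (level 1): D, G, H, F.
D → A → M → I → L → E gives E level 6.
No species has a prey at level 6, so no species reaches level 7.

6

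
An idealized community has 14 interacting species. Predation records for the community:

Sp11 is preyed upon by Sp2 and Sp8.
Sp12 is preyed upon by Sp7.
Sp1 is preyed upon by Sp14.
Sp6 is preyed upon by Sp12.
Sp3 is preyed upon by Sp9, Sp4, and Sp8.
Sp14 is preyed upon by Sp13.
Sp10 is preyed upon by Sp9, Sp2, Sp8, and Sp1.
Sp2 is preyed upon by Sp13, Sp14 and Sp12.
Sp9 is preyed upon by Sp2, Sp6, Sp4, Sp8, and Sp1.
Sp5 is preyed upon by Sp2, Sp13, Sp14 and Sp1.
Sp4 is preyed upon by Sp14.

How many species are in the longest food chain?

One longest chain: Sp3 → Sp9 → Sp4 → Sp14 → Sp13.
It has 5 species and 4 links.

5 species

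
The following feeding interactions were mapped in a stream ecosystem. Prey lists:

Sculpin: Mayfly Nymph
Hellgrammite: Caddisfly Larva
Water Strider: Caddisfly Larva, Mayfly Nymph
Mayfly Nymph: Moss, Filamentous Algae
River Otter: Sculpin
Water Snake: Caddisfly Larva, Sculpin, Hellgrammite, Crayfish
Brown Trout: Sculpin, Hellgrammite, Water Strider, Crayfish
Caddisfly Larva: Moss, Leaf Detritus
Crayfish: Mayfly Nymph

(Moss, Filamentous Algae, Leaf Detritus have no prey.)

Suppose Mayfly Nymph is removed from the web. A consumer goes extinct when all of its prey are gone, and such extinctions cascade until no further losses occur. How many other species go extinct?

Remove Mayfly Nymph.
Round 1: Sculpin (all prey gone), Crayfish (all prey gone) → extinct.
Round 2: River Otter (all prey gone) → extinct.
No further losses. Total secondary extinctions: 3.

3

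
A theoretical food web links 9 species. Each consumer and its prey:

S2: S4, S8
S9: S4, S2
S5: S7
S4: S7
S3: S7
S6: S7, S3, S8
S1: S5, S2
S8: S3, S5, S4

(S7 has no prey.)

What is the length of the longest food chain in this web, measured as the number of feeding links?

4 links

One longest chain: S7 → S3 → S8 → S2 → S9.
It has 5 species and 4 links.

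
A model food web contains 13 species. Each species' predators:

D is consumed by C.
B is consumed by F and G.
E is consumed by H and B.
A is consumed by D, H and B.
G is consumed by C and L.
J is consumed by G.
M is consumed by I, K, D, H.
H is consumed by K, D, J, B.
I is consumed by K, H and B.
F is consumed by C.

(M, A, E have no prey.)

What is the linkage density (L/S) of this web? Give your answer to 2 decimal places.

L/S = 1.77

There are L = 23 links among S = 13 species.
L/S = 23/13 = 1.7692 ≈ 1.77.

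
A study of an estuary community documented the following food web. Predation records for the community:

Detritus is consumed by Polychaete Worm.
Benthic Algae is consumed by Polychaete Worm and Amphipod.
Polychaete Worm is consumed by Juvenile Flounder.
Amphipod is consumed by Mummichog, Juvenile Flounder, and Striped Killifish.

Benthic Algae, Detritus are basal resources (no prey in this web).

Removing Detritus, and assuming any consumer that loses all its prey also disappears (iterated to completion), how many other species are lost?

Remove Detritus.
Every predator of it retains at least one other prey: Polychaete Worm still has Benthic Algae.
No consumer loses all prey, so no secondary extinctions occur.

0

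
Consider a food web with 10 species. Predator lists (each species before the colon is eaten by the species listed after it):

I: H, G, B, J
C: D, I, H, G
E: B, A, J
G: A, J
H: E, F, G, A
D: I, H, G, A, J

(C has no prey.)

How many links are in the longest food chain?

5 links

One longest chain: C → D → I → H → E → B.
It has 6 species and 5 links.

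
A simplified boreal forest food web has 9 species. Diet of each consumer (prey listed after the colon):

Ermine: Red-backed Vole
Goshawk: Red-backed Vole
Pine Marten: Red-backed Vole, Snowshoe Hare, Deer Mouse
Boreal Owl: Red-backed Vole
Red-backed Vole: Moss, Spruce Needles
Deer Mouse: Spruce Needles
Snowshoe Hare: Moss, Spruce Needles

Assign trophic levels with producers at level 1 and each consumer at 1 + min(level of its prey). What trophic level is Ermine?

Moss is a producer → level 1.
Red-backed Vole eats Moss → level 2.
Ermine eats Red-backed Vole → level 3.
No prey of Ermine is below level 2, so 3 is the minimum.

Trophic level 3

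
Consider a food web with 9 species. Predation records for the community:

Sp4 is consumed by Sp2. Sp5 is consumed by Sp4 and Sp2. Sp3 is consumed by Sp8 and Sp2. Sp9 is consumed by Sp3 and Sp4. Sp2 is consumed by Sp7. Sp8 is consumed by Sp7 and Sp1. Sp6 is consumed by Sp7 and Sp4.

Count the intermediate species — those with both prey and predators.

Intermediate species (has both prey and predators): Sp4, Sp3, Sp2, Sp8.
Count: 4.

4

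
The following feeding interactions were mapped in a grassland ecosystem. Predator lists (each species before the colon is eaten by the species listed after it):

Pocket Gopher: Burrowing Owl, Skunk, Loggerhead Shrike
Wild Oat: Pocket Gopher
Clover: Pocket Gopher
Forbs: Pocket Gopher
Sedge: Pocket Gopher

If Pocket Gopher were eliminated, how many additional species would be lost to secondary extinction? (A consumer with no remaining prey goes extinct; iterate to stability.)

3

Remove Pocket Gopher.
Round 1: Burrowing Owl (all prey gone), Skunk (all prey gone), Loggerhead Shrike (all prey gone) → extinct.
No further losses. Total secondary extinctions: 3.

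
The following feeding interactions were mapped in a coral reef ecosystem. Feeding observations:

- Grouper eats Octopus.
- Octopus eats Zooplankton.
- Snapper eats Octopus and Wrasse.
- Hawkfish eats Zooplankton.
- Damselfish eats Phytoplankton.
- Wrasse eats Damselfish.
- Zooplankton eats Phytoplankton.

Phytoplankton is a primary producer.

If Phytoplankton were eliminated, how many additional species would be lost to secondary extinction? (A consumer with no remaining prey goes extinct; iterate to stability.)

7

Remove Phytoplankton.
Round 1: Zooplankton (all prey gone), Damselfish (all prey gone) → extinct.
Round 2: Hawkfish (all prey gone), Wrasse (all prey gone), Octopus (all prey gone) → extinct.
Round 3: Snapper (all prey gone), Grouper (all prey gone) → extinct.
No further losses. Total secondary extinctions: 7.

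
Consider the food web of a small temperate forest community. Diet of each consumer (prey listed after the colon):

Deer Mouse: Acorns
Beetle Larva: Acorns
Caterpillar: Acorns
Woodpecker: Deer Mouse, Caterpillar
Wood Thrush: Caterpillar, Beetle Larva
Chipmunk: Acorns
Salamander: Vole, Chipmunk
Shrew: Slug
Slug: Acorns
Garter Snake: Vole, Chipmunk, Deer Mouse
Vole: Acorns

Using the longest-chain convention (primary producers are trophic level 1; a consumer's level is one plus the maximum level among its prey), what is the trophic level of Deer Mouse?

Acorns is a producer → level 1.
Deer Mouse eats Acorns → level 2.

Trophic level 2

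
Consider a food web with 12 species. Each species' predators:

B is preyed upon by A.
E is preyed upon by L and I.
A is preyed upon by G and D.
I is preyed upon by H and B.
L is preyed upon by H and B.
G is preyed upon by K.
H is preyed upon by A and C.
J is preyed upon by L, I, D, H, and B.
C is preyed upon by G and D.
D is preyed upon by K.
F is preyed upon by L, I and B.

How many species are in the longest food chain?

One longest chain: E → I → B → A → G → K.
It has 6 species and 5 links.

6 species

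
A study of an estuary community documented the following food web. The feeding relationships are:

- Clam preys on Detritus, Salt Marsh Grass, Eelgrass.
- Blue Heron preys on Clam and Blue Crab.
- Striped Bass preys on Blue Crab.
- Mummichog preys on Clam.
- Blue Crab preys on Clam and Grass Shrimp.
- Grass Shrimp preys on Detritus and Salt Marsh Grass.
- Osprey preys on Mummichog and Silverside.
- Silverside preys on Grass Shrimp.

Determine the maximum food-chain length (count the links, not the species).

One longest chain: Salt Marsh Grass → Clam → Mummichog → Osprey.
It has 4 species and 3 links.

3 links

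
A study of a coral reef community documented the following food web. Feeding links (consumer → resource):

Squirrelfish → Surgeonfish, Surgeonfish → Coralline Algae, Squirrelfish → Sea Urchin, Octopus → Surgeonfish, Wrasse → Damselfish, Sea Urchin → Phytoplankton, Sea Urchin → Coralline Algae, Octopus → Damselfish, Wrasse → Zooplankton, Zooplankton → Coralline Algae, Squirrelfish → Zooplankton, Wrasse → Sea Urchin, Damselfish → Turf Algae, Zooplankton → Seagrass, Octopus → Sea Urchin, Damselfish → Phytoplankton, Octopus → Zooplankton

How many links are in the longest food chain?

One longest chain: Turf Algae → Damselfish → Wrasse.
It has 3 species and 2 links.

2 links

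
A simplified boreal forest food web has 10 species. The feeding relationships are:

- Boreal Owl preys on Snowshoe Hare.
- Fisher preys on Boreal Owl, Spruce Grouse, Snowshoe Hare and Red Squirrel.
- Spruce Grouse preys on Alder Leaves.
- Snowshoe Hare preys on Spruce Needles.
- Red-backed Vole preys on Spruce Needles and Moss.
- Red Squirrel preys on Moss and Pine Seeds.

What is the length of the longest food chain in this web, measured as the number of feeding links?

One longest chain: Spruce Needles → Snowshoe Hare → Boreal Owl → Fisher.
It has 4 species and 3 links.

3 links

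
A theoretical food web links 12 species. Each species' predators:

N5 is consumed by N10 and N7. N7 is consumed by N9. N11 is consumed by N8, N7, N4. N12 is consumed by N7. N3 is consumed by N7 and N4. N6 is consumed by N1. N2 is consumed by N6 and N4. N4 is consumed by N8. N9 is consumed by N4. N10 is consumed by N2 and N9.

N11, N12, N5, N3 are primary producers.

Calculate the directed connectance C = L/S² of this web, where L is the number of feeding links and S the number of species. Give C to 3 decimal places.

C = 0.111

The web has S = 12 species and L = 16 feeding links.
C = L / S² = 16 / 144 = 0.1111 ≈ 0.111.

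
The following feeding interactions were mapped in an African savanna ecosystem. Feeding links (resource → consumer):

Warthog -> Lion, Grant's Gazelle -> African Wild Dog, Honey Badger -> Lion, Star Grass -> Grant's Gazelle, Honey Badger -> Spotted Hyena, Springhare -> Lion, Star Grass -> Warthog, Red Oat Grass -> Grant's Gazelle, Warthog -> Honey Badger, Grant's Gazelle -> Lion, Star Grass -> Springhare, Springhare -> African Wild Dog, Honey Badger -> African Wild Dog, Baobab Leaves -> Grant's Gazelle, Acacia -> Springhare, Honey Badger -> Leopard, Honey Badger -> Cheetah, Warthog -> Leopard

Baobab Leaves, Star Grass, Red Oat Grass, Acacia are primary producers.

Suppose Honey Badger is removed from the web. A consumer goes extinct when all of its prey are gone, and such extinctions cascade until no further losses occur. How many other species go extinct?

Remove Honey Badger.
Round 1: Cheetah (all prey gone), Spotted Hyena (all prey gone) → extinct.
No further losses. Total secondary extinctions: 2.

2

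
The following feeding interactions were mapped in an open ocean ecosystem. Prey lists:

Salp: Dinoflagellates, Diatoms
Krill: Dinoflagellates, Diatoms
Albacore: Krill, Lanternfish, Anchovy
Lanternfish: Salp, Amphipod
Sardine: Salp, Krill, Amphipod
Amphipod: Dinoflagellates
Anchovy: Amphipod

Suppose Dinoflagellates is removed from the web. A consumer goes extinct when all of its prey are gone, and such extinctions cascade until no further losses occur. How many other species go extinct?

Remove Dinoflagellates.
Round 1: Amphipod (all prey gone) → extinct.
Round 2: Anchovy (all prey gone) → extinct.
No further losses. Total secondary extinctions: 2.

2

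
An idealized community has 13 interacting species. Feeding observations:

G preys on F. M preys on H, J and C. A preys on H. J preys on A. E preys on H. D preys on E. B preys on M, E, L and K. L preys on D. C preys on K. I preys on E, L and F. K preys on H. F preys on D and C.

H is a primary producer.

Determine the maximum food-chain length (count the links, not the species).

One longest chain: H → A → J → M → B.
It has 5 species and 4 links.

4 links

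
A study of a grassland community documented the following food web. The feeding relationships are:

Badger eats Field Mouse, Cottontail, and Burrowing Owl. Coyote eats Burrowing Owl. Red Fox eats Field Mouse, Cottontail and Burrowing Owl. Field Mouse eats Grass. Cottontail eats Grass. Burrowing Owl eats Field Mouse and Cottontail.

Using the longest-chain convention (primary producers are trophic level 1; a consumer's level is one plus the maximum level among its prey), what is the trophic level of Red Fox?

Trophic level 4

Grass is a producer → level 1.
Cottontail eats Grass → level 2.
Burrowing Owl eats Cottontail (level 2); other prey at levels: Field Mouse 2 → level 3.
Red Fox eats Burrowing Owl (level 3); other prey at levels: Cottontail 2, Field Mouse 2 → level 4.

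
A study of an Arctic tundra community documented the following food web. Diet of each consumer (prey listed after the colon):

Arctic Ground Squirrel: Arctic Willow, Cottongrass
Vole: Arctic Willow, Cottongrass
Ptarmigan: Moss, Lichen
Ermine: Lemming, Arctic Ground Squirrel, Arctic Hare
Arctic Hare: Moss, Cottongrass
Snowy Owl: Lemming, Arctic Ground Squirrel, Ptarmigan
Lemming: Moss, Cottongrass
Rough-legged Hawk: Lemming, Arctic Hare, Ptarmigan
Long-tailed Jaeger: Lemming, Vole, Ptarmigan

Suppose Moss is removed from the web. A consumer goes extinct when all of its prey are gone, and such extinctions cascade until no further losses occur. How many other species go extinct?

Remove Moss.
Every predator of it retains at least one other prey: Lemming still has Cottongrass; Arctic Hare still has Cottongrass; Ptarmigan still has Lichen.
No consumer loses all prey, so no secondary extinctions occur.

0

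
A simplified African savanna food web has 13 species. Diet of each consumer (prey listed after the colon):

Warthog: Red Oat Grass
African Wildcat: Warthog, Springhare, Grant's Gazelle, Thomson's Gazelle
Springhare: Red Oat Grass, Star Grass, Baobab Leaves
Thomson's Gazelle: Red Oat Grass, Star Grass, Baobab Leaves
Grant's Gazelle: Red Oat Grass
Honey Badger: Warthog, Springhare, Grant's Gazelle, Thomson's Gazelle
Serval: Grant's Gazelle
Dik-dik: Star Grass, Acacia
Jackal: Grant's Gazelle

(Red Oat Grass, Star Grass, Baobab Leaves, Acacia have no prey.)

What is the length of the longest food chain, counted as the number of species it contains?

One longest chain: Red Oat Grass → Thomson's Gazelle → African Wildcat.
It has 3 species and 2 links.

3 species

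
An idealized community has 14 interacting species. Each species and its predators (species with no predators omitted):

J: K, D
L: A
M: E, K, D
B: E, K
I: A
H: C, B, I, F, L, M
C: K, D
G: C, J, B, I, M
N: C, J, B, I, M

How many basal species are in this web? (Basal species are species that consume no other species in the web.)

3

Basal species (no prey listed): H, N, G.
Count: 3.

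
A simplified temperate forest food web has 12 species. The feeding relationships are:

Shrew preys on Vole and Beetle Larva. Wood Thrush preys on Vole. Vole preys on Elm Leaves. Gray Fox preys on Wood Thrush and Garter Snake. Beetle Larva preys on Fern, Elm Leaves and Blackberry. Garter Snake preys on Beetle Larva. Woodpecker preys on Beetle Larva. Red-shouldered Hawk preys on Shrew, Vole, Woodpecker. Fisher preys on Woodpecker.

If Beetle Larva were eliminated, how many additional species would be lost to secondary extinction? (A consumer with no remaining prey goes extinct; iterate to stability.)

3

Remove Beetle Larva.
Round 1: Woodpecker (all prey gone), Garter Snake (all prey gone) → extinct.
Round 2: Fisher (all prey gone) → extinct.
No further losses. Total secondary extinctions: 3.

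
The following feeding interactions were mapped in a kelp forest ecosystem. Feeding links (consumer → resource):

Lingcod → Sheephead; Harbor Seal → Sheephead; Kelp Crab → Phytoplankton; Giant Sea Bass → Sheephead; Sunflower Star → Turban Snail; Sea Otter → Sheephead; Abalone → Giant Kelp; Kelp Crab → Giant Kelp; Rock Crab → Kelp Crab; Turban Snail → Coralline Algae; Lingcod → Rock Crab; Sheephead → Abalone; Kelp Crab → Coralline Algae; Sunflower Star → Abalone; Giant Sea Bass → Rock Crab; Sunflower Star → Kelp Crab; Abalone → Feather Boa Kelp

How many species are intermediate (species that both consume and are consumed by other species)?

Intermediate species (has both prey and predators): Kelp Crab, Turban Snail, Abalone, Sheephead, Rock Crab.
Count: 5.

5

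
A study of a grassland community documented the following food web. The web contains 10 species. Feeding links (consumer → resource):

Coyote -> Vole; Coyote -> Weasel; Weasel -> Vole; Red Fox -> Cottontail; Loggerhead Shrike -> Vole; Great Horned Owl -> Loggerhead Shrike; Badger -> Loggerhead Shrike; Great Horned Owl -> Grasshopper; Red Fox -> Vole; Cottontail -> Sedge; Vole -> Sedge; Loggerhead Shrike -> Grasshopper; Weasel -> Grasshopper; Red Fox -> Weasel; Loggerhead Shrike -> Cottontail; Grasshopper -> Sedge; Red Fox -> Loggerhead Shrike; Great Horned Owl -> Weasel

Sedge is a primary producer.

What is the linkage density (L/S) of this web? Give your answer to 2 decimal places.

L/S = 1.80

There are L = 18 links among S = 10 species.
L/S = 18/10 = 1.8000 ≈ 1.80.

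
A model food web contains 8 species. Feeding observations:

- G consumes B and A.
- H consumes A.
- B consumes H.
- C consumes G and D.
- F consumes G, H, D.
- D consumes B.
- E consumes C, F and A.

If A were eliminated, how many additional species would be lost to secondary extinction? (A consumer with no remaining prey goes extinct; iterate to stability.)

Remove A.
Round 1: H (all prey gone) → extinct.
Round 2: B (all prey gone) → extinct.
Round 3: G (all prey gone), D (all prey gone) → extinct.
Round 4: C (all prey gone), F (all prey gone) → extinct.
Round 5: E (all prey gone) → extinct.
No further losses. Total secondary extinctions: 7.

7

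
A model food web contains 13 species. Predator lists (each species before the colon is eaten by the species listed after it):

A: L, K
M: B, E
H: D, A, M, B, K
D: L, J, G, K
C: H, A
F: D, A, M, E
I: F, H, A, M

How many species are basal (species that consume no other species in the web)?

2

Basal species (no prey listed): I, C.
Count: 2.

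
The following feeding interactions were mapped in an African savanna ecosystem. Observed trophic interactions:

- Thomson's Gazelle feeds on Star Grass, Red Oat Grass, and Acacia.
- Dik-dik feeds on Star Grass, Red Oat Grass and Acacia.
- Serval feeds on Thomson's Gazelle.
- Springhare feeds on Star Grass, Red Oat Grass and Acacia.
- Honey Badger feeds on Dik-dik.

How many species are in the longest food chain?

One longest chain: Star Grass → Dik-dik → Honey Badger.
It has 3 species and 2 links.

3 species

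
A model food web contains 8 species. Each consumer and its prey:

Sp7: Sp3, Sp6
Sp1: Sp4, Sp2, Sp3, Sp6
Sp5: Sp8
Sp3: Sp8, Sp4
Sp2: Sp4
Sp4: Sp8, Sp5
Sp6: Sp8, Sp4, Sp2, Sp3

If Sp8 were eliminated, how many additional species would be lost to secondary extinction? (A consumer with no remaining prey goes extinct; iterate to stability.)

7

Remove Sp8.
Round 1: Sp5 (all prey gone) → extinct.
Round 2: Sp4 (all prey gone) → extinct.
Round 3: Sp2 (all prey gone), Sp3 (all prey gone) → extinct.
Round 4: Sp6 (all prey gone) → extinct.
Round 5: Sp1 (all prey gone), Sp7 (all prey gone) → extinct.
No further losses. Total secondary extinctions: 7.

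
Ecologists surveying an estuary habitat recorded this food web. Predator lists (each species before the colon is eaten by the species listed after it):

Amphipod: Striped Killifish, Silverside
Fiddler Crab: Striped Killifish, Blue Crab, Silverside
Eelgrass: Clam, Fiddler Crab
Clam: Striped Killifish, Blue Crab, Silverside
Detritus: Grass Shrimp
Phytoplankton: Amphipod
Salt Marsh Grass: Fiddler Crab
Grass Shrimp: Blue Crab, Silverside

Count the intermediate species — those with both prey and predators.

4

Intermediate species (has both prey and predators): Amphipod, Grass Shrimp, Clam, Fiddler Crab.
Count: 4.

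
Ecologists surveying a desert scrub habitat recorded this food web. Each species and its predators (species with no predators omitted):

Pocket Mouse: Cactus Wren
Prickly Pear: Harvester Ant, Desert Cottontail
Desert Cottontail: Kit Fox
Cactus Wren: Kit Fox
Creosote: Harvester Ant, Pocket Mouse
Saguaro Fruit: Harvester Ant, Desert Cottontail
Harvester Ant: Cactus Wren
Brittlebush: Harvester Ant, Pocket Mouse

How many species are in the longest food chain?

One longest chain: Prickly Pear → Harvester Ant → Cactus Wren → Kit Fox.
It has 4 species and 3 links.

4 species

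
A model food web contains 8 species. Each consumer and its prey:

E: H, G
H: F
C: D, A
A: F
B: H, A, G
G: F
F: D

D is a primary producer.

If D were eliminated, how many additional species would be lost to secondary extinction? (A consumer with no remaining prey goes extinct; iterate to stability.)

7

Remove D.
Round 1: F (all prey gone) → extinct.
Round 2: H (all prey gone), A (all prey gone), G (all prey gone) → extinct.
Round 3: B (all prey gone), C (all prey gone), E (all prey gone) → extinct.
No further losses. Total secondary extinctions: 7.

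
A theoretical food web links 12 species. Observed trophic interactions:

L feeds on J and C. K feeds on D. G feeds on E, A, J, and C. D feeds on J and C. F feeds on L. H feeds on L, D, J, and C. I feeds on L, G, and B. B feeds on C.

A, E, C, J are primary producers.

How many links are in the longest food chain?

2 links

One longest chain: A → G → I.
It has 3 species and 2 links.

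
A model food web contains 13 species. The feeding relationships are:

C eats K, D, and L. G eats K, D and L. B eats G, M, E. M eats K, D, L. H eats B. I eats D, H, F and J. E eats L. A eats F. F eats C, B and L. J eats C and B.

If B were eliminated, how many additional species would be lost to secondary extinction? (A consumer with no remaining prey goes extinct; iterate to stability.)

Remove B.
Round 1: H (all prey gone) → extinct.
No further losses. Total secondary extinctions: 1.

1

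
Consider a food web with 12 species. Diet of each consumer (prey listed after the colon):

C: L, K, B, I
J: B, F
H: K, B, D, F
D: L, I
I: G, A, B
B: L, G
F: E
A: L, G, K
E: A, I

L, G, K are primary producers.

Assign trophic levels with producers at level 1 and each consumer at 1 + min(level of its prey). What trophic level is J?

Trophic level 3

L is a producer → level 1.
B eats L → level 2.
J eats B → level 3.
No prey of J is below level 2, so 3 is the minimum.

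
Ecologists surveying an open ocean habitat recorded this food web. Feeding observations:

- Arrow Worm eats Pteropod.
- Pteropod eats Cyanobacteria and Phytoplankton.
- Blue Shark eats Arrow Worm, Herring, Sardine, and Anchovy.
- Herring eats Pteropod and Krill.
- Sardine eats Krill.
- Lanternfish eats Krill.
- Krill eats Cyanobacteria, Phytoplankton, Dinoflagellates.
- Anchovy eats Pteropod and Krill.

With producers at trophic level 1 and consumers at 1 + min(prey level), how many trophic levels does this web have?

4

Producers (level 1): Phytoplankton, Dinoflagellates, Cyanobacteria.
Following each consumer down to its lowest-level prey: Phytoplankton → Krill → Anchovy → Blue Shark (levels 1 through 4).
All prey of Blue Shark (Anchovy 3, Arrow Worm 3, Sardine 3, Herring 3) are at level 3 or above, so Blue Shark is at level 1 + 3 = 4.
Every consumer has at least one prey at level 3 or below, so none exceeds level 4.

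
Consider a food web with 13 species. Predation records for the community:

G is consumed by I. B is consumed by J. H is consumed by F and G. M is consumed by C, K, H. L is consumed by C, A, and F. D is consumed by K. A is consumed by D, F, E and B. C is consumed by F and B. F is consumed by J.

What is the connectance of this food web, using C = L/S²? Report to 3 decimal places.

C = 0.107

The web has S = 13 species and L = 18 feeding links.
C = L / S² = 18 / 169 = 0.1065 ≈ 0.107.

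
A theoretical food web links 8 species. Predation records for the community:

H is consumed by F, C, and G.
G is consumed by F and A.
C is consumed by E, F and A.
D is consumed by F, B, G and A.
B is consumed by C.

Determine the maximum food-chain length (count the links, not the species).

3 links

One longest chain: D → B → C → E.
It has 4 species and 3 links.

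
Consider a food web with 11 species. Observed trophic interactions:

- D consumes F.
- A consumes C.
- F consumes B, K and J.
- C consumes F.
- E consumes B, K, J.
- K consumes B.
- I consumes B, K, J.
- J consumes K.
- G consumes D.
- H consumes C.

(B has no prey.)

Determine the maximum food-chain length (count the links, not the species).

5 links

One longest chain: B → K → J → F → C → H.
It has 6 species and 5 links.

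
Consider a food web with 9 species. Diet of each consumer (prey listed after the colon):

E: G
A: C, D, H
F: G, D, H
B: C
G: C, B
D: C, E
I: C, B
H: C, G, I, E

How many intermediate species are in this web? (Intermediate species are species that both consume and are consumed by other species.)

Intermediate species (has both prey and predators): B, G, I, E, D, H.
Count: 6.

6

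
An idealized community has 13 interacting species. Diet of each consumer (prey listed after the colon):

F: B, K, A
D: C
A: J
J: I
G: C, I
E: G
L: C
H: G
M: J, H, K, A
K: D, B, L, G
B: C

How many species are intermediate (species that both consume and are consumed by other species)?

8

Intermediate species (has both prey and predators): D, B, L, J, G, H, K, A.
Count: 8.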